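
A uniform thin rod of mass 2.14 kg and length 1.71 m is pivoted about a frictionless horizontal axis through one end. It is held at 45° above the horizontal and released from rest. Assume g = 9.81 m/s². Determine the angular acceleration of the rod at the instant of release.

α ≈ 6.08 rad/s²

About the pivot, I = (1/3)ML² = (1/3)(2.14)(1.71)² = 2.086 kg·m².
The weight acts at the center, a distance L/2 = 0.8550 m from the pivot; τ = Mg(L/2) cos 45° = 12.69 N·m.
α = τ/I = 12.69/2.086 = 6.085 rad/s².
(Equivalently α = (3g/(2L)) cos 45° = 6.085 rad/s².)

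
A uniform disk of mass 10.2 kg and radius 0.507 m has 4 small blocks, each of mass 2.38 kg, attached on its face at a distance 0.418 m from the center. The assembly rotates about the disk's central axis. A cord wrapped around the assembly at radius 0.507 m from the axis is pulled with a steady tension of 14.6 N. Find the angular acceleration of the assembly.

α ≈ 2.49 rad/s²

I_disk = ½MR² = ½(10.2)(0.507)² = 1.311 kg·m².
I_blocks = 4·m·r² = 4(2.38)(0.418)² = 1.663 kg·m².
Total I = 2.974 kg·m².
τ = F r = (14.6)(0.507) = 7.402 N·m.
α = τ/I = 7.402/2.974 = 2.489 rad/s².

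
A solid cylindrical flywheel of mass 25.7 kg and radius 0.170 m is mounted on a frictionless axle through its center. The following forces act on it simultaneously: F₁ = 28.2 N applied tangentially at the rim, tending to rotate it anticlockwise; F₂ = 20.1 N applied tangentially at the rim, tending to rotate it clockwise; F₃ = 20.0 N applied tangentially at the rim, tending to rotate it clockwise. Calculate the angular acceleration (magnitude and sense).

I = ½MR² = (1/2)(25.7)(0.170)² = 0.3714 kg·m².
Taking anticlockwise as positive: τ₁ = +(28.2)(0.170) = +4.794 N·m; τ₂ = −(20.1)(0.170) = −3.417 N·m; τ₃ = −(20.0)(0.170) = −3.400 N·m.
Net torque τ = -2.023 N·m.
α = τ/I = -2.023/0.3714 = -5.447 rad/s².

α ≈ 5.45 rad/s², clockwise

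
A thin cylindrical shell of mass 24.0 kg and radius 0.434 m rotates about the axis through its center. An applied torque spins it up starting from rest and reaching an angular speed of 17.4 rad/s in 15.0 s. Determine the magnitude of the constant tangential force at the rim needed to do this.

F ≈ 12.1 N

I = MR² = (24.0)(0.434)² = 4.521 kg·m².
α = Δω/Δt = (17.4 − 0)/15.0 = 1.160 rad/s².
The required torque is τ = Iα = (4.521)(1.160) = 5.244 N·m.
A tangential force at the rim gives τ = FR, so F = τ/R = 5.244/0.434 = 12.08 N.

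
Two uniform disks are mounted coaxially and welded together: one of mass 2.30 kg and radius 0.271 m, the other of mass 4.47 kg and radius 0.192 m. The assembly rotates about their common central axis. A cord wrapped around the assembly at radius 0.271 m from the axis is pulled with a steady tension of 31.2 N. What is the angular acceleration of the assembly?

α ≈ 50.7 rad/s²

I = ½M₁R₁² + ½M₂R₂² = ½(2.30)(0.271)² + ½(4.47)(0.192)² = 0.1668 kg·m².
τ = F r = (31.2)(0.271) = 8.455 N·m.
α = τ/I = 8.455/0.1668 = 50.68 rad/s².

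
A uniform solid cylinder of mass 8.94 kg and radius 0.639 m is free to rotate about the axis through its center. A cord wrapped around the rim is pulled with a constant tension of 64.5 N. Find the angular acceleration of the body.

α ≈ 22.6 rad/s²

I = ½MR² = (1/2)(8.94)(0.639)² = 1.825 kg·m².
τ = F R = (64.5)(0.639) = 41.22 N·m.
Newton's second law for rotation, τ = Iα, gives α = τ/I = 41.22/1.825 = 22.58 rad/s².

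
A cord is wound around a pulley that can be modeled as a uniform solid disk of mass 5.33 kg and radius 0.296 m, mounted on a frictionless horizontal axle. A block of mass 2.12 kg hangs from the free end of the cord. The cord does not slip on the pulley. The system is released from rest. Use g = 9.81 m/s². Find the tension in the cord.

T ≈ 11.6 N

I = ½MR² = (1/2)(5.33)(0.296)² = 0.2335 kg·m².
Block: mg − T = ma. Pulley: TR = Iα. No-slip: a = αR, so T = (I/R²)a = 2.665·a.
Then mg = (m + 2.665)a, so a = (2.12)(9.81)/(2.12 + 2.665) = 4.346 m/s².
T = 2.665·a = 11.58 N.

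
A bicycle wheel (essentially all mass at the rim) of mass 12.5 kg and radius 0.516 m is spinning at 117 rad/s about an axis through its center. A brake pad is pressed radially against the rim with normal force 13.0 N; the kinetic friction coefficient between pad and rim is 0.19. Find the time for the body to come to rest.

t ≈ 306 s

I = MR² = (12.5)(0.516)² = 3.328 kg·m².
Friction force f = μN = (0.19)(13.0) = 2.470 N at the rim; torque magnitude τ = fR = 1.275 N·m, opposing ω.
|α| = τ/I = 1.275/3.328 = 0.3829 rad/s² (deceleration).
0 = ω₀ − |α|t ⇒ t = ω₀/|α| = 117/0.3829 = 305.5 s.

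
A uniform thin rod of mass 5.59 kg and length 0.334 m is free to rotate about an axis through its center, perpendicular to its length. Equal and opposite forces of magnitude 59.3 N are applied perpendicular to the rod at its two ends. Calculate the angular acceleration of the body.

I = (1/12)ML² = (1/12)(5.59)(0.334)² = 0.05197 kg·m².
The couple gives τ = F·(L/2) + F·(L/2) = F L = (59.3)(0.334) = 19.81 N·m.
Newton's second law for rotation, τ = Iα, gives α = τ/I = 19.81/0.05197 = 381.1 rad/s².

α ≈ 381 rad/s²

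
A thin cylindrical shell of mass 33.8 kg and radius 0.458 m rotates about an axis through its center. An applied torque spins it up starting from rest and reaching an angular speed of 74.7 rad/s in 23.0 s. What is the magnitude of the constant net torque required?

I = MR² = (33.8)(0.458)² = 7.090 kg·m².
α = Δω/Δt = (74.7 − 0)/23.0 = 3.248 rad/s².
τ = Iα = (7.090)(3.248) = 23.03 N·m.

τ ≈ 23.0 N·m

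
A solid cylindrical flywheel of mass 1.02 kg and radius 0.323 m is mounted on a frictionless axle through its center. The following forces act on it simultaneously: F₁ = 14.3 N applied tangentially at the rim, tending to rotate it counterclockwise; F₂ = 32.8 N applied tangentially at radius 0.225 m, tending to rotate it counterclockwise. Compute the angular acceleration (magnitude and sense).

α ≈ 226 rad/s², counterclockwise

I = ½MR² = (1/2)(1.02)(0.323)² = 0.05321 kg·m².
Taking counterclockwise as positive: τ₁ = +(14.3)(0.323) = +4.619 N·m; τ₂ = +(32.8)(0.225) = +7.380 N·m.
Net torque τ = 12.00 N·m.
α = τ/I = 12.00/0.05321 = 225.5 rad/s².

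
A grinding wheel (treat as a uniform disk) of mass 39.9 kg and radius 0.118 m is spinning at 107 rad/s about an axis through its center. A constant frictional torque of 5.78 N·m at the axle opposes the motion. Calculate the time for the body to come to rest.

I = ½MR² = (1/2)(39.9)(0.118)² = 0.2778 kg·m².
The net torque has magnitude 5.78 N·m, opposing ω.
|α| = τ/I = 5.780/0.2778 = 20.81 rad/s² (deceleration).
0 = ω₀ − |α|t ⇒ t = ω₀/|α| = 107/20.81 = 5.142 s.

t ≈ 5.14 s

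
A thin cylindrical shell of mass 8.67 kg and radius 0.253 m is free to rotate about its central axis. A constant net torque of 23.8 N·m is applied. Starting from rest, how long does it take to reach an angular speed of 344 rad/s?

I = MR² = (8.67)(0.253)² = 0.5550 kg·m².
α = τ/I = 23.8/0.5550 = 42.89 rad/s².
ω = αt ⇒ t = ω/α = 344/42.89 = 8.021 s.

t ≈ 8.02 s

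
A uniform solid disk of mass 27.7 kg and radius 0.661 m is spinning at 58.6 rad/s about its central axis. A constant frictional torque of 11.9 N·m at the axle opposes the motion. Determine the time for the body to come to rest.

I = ½MR² = (1/2)(27.7)(0.661)² = 6.051 kg·m².
The net torque has magnitude 11.9 N·m, opposing ω.
|α| = τ/I = 11.90/6.051 = 1.967 rad/s² (deceleration).
0 = ω₀ − |α|t ⇒ t = ω₀/|α| = 58.6/1.967 = 29.80 s.

t ≈ 29.8 s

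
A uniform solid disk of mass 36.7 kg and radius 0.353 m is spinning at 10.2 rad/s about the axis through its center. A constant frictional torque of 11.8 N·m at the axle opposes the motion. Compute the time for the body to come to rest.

t ≈ 1.98 s

I = ½MR² = (1/2)(36.7)(0.353)² = 2.287 kg·m².
The net torque has magnitude 11.8 N·m, opposing ω.
|α| = τ/I = 11.80/2.287 = 5.161 rad/s² (deceleration).
0 = ω₀ − |α|t ⇒ t = ω₀/|α| = 10.2/5.161 = 1.977 s.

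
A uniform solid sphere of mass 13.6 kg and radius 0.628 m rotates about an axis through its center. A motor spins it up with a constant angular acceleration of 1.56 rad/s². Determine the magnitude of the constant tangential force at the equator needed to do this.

I = (2/5)MR² = (2/5)(13.6)(0.628)² = 2.145 kg·m².
The required torque is τ = Iα = (2.145)(1.560) = 3.347 N·m.
A tangential force at the equator gives τ = FR, so F = τ/R = 3.347/0.628 = 5.329 N.

F ≈ 5.33 N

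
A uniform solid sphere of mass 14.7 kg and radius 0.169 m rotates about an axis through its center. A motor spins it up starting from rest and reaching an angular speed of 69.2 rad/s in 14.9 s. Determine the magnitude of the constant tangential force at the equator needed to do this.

I = (2/5)MR² = (2/5)(14.7)(0.169)² = 0.1679 kg·m².
α = Δω/Δt = (69.2 − 0)/14.9 = 4.644 rad/s².
The required torque is τ = Iα = (0.1679)(4.644) = 0.7800 N·m.
A tangential force at the equator gives τ = FR, so F = τ/R = 0.7800/0.169 = 4.615 N.

F ≈ 4.62 N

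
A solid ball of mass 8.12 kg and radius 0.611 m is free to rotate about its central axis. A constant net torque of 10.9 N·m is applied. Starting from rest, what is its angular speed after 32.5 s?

I = (2/5)MR² = (2/5)(8.12)(0.611)² = 1.213 kg·m².
α = τ/I = 10.9/1.213 = 8.989 rad/s².
ω = ω₀ + αt = 0 + (8.989)(32.5) = 292.2 rad/s.

ω ≈ 292 rad/s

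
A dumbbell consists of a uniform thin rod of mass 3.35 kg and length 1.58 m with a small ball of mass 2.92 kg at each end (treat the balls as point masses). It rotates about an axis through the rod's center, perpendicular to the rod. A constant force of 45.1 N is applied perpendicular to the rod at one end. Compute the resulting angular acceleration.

α ≈ 8.21 rad/s²

I_rod = (1/12)ML² = (1/12)(3.35)(1.58)² = 0.6969 kg·m².
I_balls = 2·m·(L/2)² = 2(2.92)(0.7900)² = 3.645 kg·m².
Total I = 4.342 kg·m².
τ = F·(L/2) = (45.1)(0.790) = 35.63 N·m.
α = τ/I = 35.63/4.342 = 8.206 rad/s².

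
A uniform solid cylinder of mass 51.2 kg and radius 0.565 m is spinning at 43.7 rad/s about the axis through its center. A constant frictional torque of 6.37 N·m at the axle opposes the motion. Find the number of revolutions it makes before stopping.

I = ½MR² = (1/2)(51.2)(0.565)² = 8.172 kg·m².
The net torque has magnitude 6.37 N·m, opposing ω.
|α| = τ/I = 6.370/8.172 = 0.7795 rad/s² (deceleration).
ω² = ω₀² − 2|α|θ with ω = 0 ⇒ θ = ω₀²/(2|α|) = 1225 rad = 195.0 rev.

≈ 195 revolutions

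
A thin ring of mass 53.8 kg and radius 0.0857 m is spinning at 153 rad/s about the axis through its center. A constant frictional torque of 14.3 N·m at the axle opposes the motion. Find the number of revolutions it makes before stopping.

≈ 51.5 revolutions

I = MR² = (53.8)(0.0857)² = 0.3951 kg·m².
The net torque has magnitude 14.3 N·m, opposing ω.
|α| = τ/I = 14.30/0.3951 = 36.19 rad/s² (deceleration).
ω² = ω₀² − 2|α|θ with ω = 0 ⇒ θ = ω₀²/(2|α|) = 323.4 rad = 51.47 rev.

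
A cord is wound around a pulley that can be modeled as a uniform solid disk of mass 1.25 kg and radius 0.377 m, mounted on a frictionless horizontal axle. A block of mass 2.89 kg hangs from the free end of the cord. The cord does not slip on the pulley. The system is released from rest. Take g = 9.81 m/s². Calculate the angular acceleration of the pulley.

α ≈ 21.4 rad/s²

I = ½MR² = (1/2)(1.25)(0.377)² = 0.08883 kg·m².
Block: mg − T = ma. Pulley: TR = Iα. No-slip: a = αR, so T = (I/R²)a = 0.6250·a.
Then mg = (m + 0.6250)a, so a = (2.89)(9.81)/(2.89 + 0.6250) = 8.066 m/s².
α = a/R = 8.066/0.377 = 21.39 rad/s².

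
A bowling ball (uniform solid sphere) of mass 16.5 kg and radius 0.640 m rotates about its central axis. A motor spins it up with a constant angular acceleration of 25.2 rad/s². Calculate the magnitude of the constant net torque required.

I = (2/5)MR² = (2/5)(16.5)(0.640)² = 2.703 kg·m².
τ = Iα = (2.703)(25.20) = 68.12 N·m.

τ ≈ 68.1 N·m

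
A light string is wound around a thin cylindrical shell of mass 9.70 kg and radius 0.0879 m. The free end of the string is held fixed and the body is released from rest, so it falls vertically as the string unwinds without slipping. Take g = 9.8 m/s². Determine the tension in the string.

T ≈ 47.5 N

Translation: Mg − T = Ma. Rotation about the center: TR = Iα with I = MR².
With a = αR: T = (I/R²)a = M a, so Mg = (1 + 1.000)Ma.
a = g/(1 + 1.000) = 9.8/2.000 = 4.900 m/s².
T = 1.000·M·a = (1.000)(9.70)(4.900) = 47.53 N.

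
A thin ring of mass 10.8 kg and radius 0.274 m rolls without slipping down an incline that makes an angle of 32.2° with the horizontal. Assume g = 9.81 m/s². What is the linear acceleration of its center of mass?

a ≈ 2.61 m/s²

Translation along the incline: Mg sinθ − f = Ma.
Rotation about the center: fR = Iα with I = MR². No-slip gives a = αR, so f = (I/R²)a = M a.
Substituting: Mg sinθ = (1 + 1.000)Ma, so a = g sinθ/(1 + 1.000) = (9.81) sin 32.2° / 2.000 = 2.614 m/s².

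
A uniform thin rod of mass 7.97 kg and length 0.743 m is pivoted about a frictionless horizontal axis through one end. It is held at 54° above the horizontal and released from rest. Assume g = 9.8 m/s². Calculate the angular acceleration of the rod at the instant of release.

About the pivot, I = (1/3)ML² = (1/3)(7.97)(0.743)² = 1.467 kg·m².
The weight acts at the center, a distance L/2 = 0.3715 m from the pivot; τ = Mg(L/2) cos 54° = 17.06 N·m.
α = τ/I = 17.06/1.467 = 11.63 rad/s².
(Equivalently α = (3g/(2L)) cos 54° = 11.63 rad/s².)

α ≈ 11.6 rad/s²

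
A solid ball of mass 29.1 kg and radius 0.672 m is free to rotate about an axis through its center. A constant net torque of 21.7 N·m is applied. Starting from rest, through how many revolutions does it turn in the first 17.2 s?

I = (2/5)MR² = (2/5)(29.1)(0.672)² = 5.256 kg·m².
α = τ/I = 21.7/5.256 = 4.128 rad/s².
θ = ½αt² = ½(4.128)(17.2)² = 610.7 rad.
Revolutions = θ/(2π) = 97.19.

≈ 97.2 revolutions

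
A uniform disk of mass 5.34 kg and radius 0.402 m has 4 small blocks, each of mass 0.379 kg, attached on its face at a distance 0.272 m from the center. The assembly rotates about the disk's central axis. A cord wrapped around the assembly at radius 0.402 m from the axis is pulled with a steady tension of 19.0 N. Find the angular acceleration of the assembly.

I_disk = ½MR² = ½(5.34)(0.402)² = 0.4315 kg·m².
I_blocks = 4·m·r² = 4(0.379)(0.272)² = 0.1122 kg·m².
Total I = 0.5436 kg·m².
τ = F r = (19.0)(0.402) = 7.638 N·m.
α = τ/I = 7.638/0.5436 = 14.05 rad/s².

α ≈ 14.0 rad/s²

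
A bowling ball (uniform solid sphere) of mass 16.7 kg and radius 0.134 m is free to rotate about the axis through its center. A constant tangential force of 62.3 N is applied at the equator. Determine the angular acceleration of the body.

α ≈ 69.6 rad/s²

I = (2/5)MR² = (2/5)(16.7)(0.134)² = 0.1199 kg·m².
τ = F R = (62.3)(0.134) = 8.348 N·m.
From τ = Iα: α = 8.348/0.1199 = 69.60 rad/s².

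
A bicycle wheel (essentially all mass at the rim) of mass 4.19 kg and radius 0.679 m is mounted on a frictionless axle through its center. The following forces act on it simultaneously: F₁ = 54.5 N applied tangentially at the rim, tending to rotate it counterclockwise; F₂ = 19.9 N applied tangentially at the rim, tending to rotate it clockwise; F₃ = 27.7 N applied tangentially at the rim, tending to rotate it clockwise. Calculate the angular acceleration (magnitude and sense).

α ≈ 2.43 rad/s², counterclockwise

I = MR² = (4.19)(0.679)² = 1.932 kg·m².
Taking counterclockwise as positive: τ₁ = +(54.5)(0.679) = +37.01 N·m; τ₂ = −(19.9)(0.679) = −13.51 N·m; τ₃ = −(27.7)(0.679) = −18.81 N·m.
Net torque τ = 4.685 N·m.
α = τ/I = 4.685/1.932 = 2.425 rad/s².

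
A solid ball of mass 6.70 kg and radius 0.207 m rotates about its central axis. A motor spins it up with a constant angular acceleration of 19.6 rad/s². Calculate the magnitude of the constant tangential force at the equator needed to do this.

I = (2/5)MR² = (2/5)(6.70)(0.207)² = 0.1148 kg·m².
The required torque is τ = Iα = (0.1148)(19.60) = 2.251 N·m.
A tangential force at the equator gives τ = FR, so F = τ/R = 2.251/0.207 = 10.87 N.

F ≈ 10.9 N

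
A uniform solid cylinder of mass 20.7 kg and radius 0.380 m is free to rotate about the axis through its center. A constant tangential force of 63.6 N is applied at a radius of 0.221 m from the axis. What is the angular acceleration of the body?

α ≈ 9.40 rad/s²

I = ½MR² = (1/2)(20.7)(0.380)² = 1.495 kg·m².
τ = F·r = (63.6)(0.221) = 14.06 N·m.
From τ = Iα: α = 14.06/1.495 = 9.405 rad/s².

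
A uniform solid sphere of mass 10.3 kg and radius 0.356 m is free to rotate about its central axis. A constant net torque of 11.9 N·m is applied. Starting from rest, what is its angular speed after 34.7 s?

ω ≈ 791 rad/s

I = (2/5)MR² = (2/5)(10.3)(0.356)² = 0.5222 kg·m².
α = τ/I = 11.9/0.5222 = 22.79 rad/s².
ω = ω₀ + αt = 0 + (22.79)(34.7) = 790.8 rad/s.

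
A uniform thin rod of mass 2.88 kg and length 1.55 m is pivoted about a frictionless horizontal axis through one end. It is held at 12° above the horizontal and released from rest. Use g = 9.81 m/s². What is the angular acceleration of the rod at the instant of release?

About the pivot, I = (1/3)ML² = (1/3)(2.88)(1.55)² = 2.306 kg·m².
The weight acts at the center, a distance L/2 = 0.7750 m from the pivot; τ = Mg(L/2) cos 12° = 21.42 N·m.
α = τ/I = 21.42/2.306 = 9.286 rad/s².

α ≈ 9.29 rad/s²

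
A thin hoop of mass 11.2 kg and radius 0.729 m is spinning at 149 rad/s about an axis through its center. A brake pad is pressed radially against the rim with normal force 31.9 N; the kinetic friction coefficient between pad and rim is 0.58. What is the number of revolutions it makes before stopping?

≈ 780 revolutions

I = MR² = (11.2)(0.729)² = 5.952 kg·m².
Friction force f = μN = (0.58)(31.9) = 18.50 N at the rim; torque magnitude τ = fR = 13.49 N·m, opposing ω.
|α| = τ/I = 13.49/5.952 = 2.266 rad/s² (deceleration).
ω² = ω₀² − 2|α|θ with ω = 0 ⇒ θ = ω₀²/(2|α|) = 4899 rad = 779.6 rev.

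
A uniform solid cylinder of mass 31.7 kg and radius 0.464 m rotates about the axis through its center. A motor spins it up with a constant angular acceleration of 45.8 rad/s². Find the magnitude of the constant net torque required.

τ ≈ 156 N·m

I = ½MR² = (1/2)(31.7)(0.464)² = 3.412 kg·m².
τ = Iα = (3.412)(45.80) = 156.3 N·m.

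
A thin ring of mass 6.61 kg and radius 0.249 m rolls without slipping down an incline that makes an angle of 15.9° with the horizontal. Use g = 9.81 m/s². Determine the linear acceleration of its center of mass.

Translation along the incline: Mg sinθ − f = Ma.
Rotation about the center: fR = Iα with I = MR². No-slip gives a = αR, so f = (I/R²)a = M a.
Substituting: Mg sinθ = (1 + 1.000)Ma, so a = g sinθ/(1 + 1.000) = (9.81) sin 15.9° / 2.000 = 1.344 m/s².

a ≈ 1.34 m/s²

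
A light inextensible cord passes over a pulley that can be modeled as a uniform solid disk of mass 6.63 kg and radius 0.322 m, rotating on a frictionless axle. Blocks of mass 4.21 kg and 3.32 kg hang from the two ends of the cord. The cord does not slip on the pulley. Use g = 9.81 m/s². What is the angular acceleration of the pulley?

α ≈ 2.50 rad/s²

I = ½MR² = (1/2)(6.63)(0.322)² = 0.3437 kg·m².
Heavier block: m₁g − T₁ = m₁a. Lighter block: T₂ − m₂g = m₂a.
Pulley: (T₁ − T₂)R = Iα = I(a/R), so T₁ − T₂ = (I/R²)a = (1/2)M_p a = 3.315·a.
Adding the three: (m₁ − m₂)g = (m₁ + m₂ + 3.315)a, so a = (4.21 − 3.32)(9.81)/(4.21 + 3.32 + 3.315) = 0.8051 m/s².
α = a/R = 0.8051/0.322 = 2.500 rad/s².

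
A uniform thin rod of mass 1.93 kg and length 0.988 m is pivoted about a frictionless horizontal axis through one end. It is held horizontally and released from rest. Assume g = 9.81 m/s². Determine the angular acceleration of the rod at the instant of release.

α ≈ 14.9 rad/s²

About the pivot, I = (1/3)ML² = (1/3)(1.93)(0.988)² = 0.6280 kg·m².
The weight acts at the center, a distance L/2 = 0.4940 m from the pivot; τ = Mg(L/2) = 9.353 N·m.
α = τ/I = 9.353/0.6280 = 14.89 rad/s².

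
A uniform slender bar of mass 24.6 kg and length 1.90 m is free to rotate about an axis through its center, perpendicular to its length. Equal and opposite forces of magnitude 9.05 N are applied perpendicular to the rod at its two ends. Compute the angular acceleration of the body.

α ≈ 2.32 rad/s²

I = (1/12)ML² = (1/12)(24.6)(1.90)² = 7.400 kg·m².
The couple gives τ = F·(L/2) + F·(L/2) = F L = (9.05)(1.90) = 17.20 N·m.
From τ = Iα: α = 17.20/7.400 = 2.323 rad/s².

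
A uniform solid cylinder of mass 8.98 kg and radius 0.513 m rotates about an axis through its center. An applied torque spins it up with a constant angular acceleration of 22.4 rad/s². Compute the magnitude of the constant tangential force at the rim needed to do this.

I = ½MR² = (1/2)(8.98)(0.513)² = 1.182 kg·m².
The required torque is τ = Iα = (1.182)(22.40) = 26.47 N·m.
A tangential force at the rim gives τ = FR, so F = τ/R = 26.47/0.513 = 51.60 N.

F ≈ 51.6 N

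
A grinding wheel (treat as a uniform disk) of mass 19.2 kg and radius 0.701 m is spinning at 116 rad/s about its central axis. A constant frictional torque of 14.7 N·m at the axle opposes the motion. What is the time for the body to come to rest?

t ≈ 37.2 s

I = ½MR² = (1/2)(19.2)(0.701)² = 4.717 kg·m².
The net torque has magnitude 14.7 N·m, opposing ω.
|α| = τ/I = 14.70/4.717 = 3.116 rad/s² (deceleration).
0 = ω₀ − |α|t ⇒ t = ω₀/|α| = 116/3.116 = 37.23 s.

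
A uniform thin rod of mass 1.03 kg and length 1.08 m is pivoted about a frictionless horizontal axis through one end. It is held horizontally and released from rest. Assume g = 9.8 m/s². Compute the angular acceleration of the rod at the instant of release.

α ≈ 13.6 rad/s²

About the pivot, I = (1/3)ML² = (1/3)(1.03)(1.08)² = 0.4005 kg·m².
The weight acts at the center, a distance L/2 = 0.5400 m from the pivot; τ = Mg(L/2) = 5.451 N·m.
α = τ/I = 5.451/0.4005 = 13.61 rad/s².
(Equivalently α = (3g/(2L)) = 13.61 rad/s².)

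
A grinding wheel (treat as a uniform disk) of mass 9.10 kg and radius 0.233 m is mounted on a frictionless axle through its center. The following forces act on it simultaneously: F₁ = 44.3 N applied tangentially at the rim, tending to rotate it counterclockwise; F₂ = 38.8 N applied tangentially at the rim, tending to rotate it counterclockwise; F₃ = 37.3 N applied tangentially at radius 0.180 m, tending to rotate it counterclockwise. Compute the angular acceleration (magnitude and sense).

α ≈ 106 rad/s², counterclockwise

I = ½MR² = (1/2)(9.10)(0.233)² = 0.2470 kg·m².
Taking counterclockwise as positive: τ₁ = +(44.3)(0.233) = +10.32 N·m; τ₂ = +(38.8)(0.233) = +9.040 N·m; τ₃ = +(37.3)(0.180) = +6.714 N·m.
Net torque τ = 26.08 N·m.
α = τ/I = 26.08/0.2470 = 105.6 rad/s².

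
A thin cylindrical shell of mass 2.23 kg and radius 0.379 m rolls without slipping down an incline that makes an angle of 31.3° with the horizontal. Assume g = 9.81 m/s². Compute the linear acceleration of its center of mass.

a ≈ 2.55 m/s²

Translation along the incline: Mg sinθ − f = Ma.
Rotation about the center: fR = Iα with I = MR². No-slip gives a = αR, so f = (I/R²)a = M a.
Substituting: Mg sinθ = (1 + 1.000)Ma, so a = g sinθ/(1 + 1.000) = (9.81) sin 31.3° / 2.000 = 2.548 m/s².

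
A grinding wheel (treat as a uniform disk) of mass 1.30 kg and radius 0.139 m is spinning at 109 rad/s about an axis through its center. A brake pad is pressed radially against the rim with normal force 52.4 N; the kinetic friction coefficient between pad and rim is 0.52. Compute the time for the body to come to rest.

t ≈ 0.361 s

I = ½MR² = (1/2)(1.30)(0.139)² = 0.01256 kg·m².
Friction force f = μN = (0.52)(52.4) = 27.25 N at the rim; torque magnitude τ = fR = 3.787 N·m, opposing ω.
|α| = τ/I = 3.787/0.01256 = 301.6 rad/s² (deceleration).
0 = ω₀ − |α|t ⇒ t = ω₀/|α| = 109/301.6 = 0.3614 s.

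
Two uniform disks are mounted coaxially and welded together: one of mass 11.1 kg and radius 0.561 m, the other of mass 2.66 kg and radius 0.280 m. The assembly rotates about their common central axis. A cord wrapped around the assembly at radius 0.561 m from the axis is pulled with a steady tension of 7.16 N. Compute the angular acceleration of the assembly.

α ≈ 2.17 rad/s²

I = ½M₁R₁² + ½M₂R₂² = ½(11.1)(0.561)² + ½(2.66)(0.280)² = 1.851 kg·m².
τ = F r = (7.16)(0.561) = 4.017 N·m.
α = τ/I = 4.017/1.851 = 2.170 rad/s².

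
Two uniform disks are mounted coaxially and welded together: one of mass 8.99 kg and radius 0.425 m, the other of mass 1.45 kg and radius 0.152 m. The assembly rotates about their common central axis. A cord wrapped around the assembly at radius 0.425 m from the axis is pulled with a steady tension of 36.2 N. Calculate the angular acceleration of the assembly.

α ≈ 18.6 rad/s²

I = ½M₁R₁² + ½M₂R₂² = ½(8.99)(0.425)² + ½(1.45)(0.152)² = 0.8287 kg·m².
τ = F r = (36.2)(0.425) = 15.39 N·m.
α = τ/I = 15.39/0.8287 = 18.57 rad/s².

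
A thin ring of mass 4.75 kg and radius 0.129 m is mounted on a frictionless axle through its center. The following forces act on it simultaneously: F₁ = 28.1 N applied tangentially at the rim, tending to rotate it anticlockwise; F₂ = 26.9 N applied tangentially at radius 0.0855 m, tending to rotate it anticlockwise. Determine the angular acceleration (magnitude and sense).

I = MR² = (4.75)(0.129)² = 0.07904 kg·m².
Taking anticlockwise as positive: τ₁ = +(28.1)(0.129) = +3.625 N·m; τ₂ = +(26.9)(0.0855) = +2.300 N·m.
Net torque τ = 5.925 N·m.
α = τ/I = 5.925/0.07904 = 74.96 rad/s².

α ≈ 75.0 rad/s², anticlockwise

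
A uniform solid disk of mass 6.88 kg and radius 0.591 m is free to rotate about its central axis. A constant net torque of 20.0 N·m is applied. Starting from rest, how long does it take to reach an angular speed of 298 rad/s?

I = ½MR² = (1/2)(6.88)(0.591)² = 1.202 kg·m².
α = τ/I = 20.0/1.202 = 16.65 rad/s².
ω = αt ⇒ t = ω/α = 298/16.65 = 17.90 s.

t ≈ 17.9 s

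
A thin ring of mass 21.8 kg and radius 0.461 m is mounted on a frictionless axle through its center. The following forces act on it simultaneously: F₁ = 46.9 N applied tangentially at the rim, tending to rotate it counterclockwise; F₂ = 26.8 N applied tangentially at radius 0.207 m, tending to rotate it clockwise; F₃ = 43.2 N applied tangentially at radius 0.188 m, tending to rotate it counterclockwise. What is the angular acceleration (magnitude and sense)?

I = MR² = (21.8)(0.461)² = 4.633 kg·m².
Taking counterclockwise as positive: τ₁ = +(46.9)(0.461) = +21.62 N·m; τ₂ = −(26.8)(0.207) = −5.548 N·m; τ₃ = +(43.2)(0.188) = +8.122 N·m.
Net torque τ = 24.19 N·m.
α = τ/I = 24.19/4.633 = 5.222 rad/s².

α ≈ 5.22 rad/s², counterclockwise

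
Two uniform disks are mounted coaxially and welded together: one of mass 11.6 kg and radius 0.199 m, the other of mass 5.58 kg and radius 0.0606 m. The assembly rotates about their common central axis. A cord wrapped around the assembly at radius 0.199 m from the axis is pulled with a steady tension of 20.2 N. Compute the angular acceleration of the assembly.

I = ½M₁R₁² + ½M₂R₂² = ½(11.6)(0.199)² + ½(5.58)(0.0606)² = 0.2399 kg·m².
τ = F r = (20.2)(0.199) = 4.020 N·m.
α = τ/I = 4.020/0.2399 = 16.75 rad/s².

α ≈ 16.8 rad/s²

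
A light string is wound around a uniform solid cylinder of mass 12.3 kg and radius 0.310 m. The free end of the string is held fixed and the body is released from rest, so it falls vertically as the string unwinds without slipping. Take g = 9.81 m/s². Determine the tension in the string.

T ≈ 40.2 N

Translation: Mg − T = Ma. Rotation about the center: TR = Iα with I = ½MR².
With a = αR: T = (I/R²)a = (1/2)M a, so Mg = (1 + 0.5000)Ma.
a = g/(1 + 0.5000) = 9.81/1.500 = 6.540 m/s².
T = 0.5000·M·a = (0.5000)(12.3)(6.540) = 40.22 N.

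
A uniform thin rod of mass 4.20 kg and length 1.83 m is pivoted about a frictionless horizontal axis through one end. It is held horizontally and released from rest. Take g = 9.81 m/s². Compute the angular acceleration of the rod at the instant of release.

α ≈ 8.04 rad/s²

About the pivot, I = (1/3)ML² = (1/3)(4.20)(1.83)² = 4.688 kg·m².
The weight acts at the center, a distance L/2 = 0.9150 m from the pivot; τ = Mg(L/2) = 37.70 N·m.
α = τ/I = 37.70/4.688 = 8.041 rad/s².
(Equivalently α = (3g/(2L)) = 8.041 rad/s².)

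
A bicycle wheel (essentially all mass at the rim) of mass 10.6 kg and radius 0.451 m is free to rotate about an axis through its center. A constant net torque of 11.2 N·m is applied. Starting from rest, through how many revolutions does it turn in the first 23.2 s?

≈ 222 revolutions

I = MR² = (10.6)(0.451)² = 2.156 kg·m².
α = τ/I = 11.2/2.156 = 5.195 rad/s².
θ = ½αt² = ½(5.195)(23.2)² = 1398 rad.
Revolutions = θ/(2π) = 222.5.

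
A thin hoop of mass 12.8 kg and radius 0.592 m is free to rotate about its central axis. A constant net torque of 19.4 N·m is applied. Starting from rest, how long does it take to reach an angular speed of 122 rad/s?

t ≈ 28.2 s

I = MR² = (12.8)(0.592)² = 4.486 kg·m².
α = τ/I = 19.4/4.486 = 4.325 rad/s².
ω = αt ⇒ t = ω/α = 122/4.325 = 28.21 s.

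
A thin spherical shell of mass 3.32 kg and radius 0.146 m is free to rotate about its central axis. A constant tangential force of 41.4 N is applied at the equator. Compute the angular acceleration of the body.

α ≈ 128 rad/s²

I = (2/3)MR² = (2/3)(3.32)(0.146)² = 0.04718 kg·m².
τ = F R = (41.4)(0.146) = 6.044 N·m.
From τ = Iα: α = 6.044/0.04718 = 128.1 rad/s².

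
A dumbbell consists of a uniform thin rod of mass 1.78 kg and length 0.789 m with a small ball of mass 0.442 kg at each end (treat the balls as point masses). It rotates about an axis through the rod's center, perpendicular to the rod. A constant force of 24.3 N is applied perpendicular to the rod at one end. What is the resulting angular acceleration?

I_rod = (1/12)ML² = (1/12)(1.78)(0.789)² = 0.09234 kg·m².
I_balls = 2·m·(L/2)² = 2(0.442)(0.3945)² = 0.1376 kg·m².
Total I = 0.2299 kg·m².
τ = F·(L/2) = (24.3)(0.395) = 9.586 N·m.
α = τ/I = 9.586/0.2299 = 41.69 rad/s².

α ≈ 41.7 rad/s²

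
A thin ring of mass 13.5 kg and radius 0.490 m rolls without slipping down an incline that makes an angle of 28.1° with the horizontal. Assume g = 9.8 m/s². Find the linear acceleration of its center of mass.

Translation along the incline: Mg sinθ − f = Ma.
Rotation about the center: fR = Iα with I = MR². No-slip gives a = αR, so f = (I/R²)a = M a.
Substituting: Mg sinθ = (1 + 1.000)Ma, so a = g sinθ/(1 + 1.000) = (9.8) sin 28.1° / 2.000 = 2.308 m/s².

a ≈ 2.31 m/s²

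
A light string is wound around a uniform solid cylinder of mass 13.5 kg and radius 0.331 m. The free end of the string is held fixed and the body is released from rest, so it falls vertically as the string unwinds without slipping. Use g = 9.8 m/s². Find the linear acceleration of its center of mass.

a ≈ 6.53 m/s²

Translation: Mg − T = Ma. Rotation about the center: TR = Iα with I = ½MR².
With a = αR: T = (I/R²)a = (1/2)M a, so Mg = (1 + 0.5000)Ma.
a = g/(1 + 0.5000) = 9.8/1.500 = 6.533 m/s².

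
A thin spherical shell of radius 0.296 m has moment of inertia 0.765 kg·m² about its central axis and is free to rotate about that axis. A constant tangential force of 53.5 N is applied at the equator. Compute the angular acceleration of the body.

τ = F R = (53.5)(0.296) = 15.84 N·m.
From τ = Iα: α = 15.84/0.7650 = 20.70 rad/s².

α ≈ 20.7 rad/s²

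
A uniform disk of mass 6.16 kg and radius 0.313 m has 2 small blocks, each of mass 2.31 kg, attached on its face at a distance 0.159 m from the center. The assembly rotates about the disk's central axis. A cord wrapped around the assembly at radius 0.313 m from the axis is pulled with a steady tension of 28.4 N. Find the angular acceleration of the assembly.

α ≈ 21.2 rad/s²

I_disk = ½MR² = ½(6.16)(0.313)² = 0.3017 kg·m².
I_blocks = 2·m·r² = 2(2.31)(0.159)² = 0.1168 kg·m².
Total I = 0.4185 kg·m².
τ = F r = (28.4)(0.313) = 8.889 N·m.
α = τ/I = 8.889/0.4185 = 21.24 rad/s².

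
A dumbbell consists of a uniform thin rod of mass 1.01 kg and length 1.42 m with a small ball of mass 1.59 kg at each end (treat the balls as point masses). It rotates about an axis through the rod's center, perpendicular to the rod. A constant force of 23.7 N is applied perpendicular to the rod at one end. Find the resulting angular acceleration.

I_rod = (1/12)ML² = (1/12)(1.01)(1.42)² = 0.1697 kg·m².
I_balls = 2·m·(L/2)² = 2(1.59)(0.7100)² = 1.603 kg·m².
Total I = 1.773 kg·m².
τ = F·(L/2) = (23.7)(0.710) = 16.83 N·m.
α = τ/I = 16.83/1.773 = 9.492 rad/s².

α ≈ 9.49 rad/s²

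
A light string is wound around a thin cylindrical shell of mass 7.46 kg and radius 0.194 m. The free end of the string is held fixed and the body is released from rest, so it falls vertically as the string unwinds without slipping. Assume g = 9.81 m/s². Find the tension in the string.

T ≈ 36.6 N

Translation: Mg − T = Ma. Rotation about the center: TR = Iα with I = MR².
With a = αR: T = (I/R²)a = M a, so Mg = (1 + 1.000)Ma.
a = g/(1 + 1.000) = 9.81/2.000 = 4.905 m/s².
T = 1.000·M·a = (1.000)(7.46)(4.905) = 36.59 N.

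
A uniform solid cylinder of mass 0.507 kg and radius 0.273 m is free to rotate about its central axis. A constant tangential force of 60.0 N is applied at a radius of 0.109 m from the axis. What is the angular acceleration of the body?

α ≈ 346 rad/s²

I = ½MR² = (1/2)(0.507)(0.273)² = 0.01889 kg·m².
τ = F·r = (60.0)(0.109) = 6.540 N·m.
From τ = Iα: α = 6.540/0.01889 = 346.2 rad/s².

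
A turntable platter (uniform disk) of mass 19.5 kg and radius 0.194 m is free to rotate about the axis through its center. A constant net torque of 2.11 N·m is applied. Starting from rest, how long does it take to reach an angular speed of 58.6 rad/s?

t ≈ 10.2 s

I = ½MR² = (1/2)(19.5)(0.194)² = 0.3670 kg·m².
α = τ/I = 2.11/0.3670 = 5.750 rad/s².
ω = αt ⇒ t = ω/α = 58.6/5.750 = 10.19 s.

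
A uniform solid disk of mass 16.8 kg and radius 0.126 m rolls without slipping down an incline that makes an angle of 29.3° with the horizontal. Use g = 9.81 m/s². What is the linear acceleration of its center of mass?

Translation along the incline: Mg sinθ − f = Ma.
Rotation about the center: fR = Iα with I = ½MR². No-slip gives a = αR, so f = (I/R²)a = (1/2)M a.
Substituting: Mg sinθ = (1 + 0.5000)Ma, so a = g sinθ/(1 + 0.5000) = (9.81) sin 29.3° / 1.500 = 3.201 m/s².

a ≈ 3.20 m/s²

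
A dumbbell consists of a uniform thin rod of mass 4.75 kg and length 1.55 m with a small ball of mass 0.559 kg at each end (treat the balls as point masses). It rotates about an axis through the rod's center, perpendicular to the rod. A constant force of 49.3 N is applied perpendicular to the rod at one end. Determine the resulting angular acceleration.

α ≈ 23.5 rad/s²

I_rod = (1/12)ML² = (1/12)(4.75)(1.55)² = 0.9510 kg·m².
I_balls = 2·m·(L/2)² = 2(0.559)(0.7750)² = 0.6715 kg·m².
Total I = 1.622 kg·m².
τ = F·(L/2) = (49.3)(0.775) = 38.21 N·m.
α = τ/I = 38.21/1.622 = 23.55 rad/s².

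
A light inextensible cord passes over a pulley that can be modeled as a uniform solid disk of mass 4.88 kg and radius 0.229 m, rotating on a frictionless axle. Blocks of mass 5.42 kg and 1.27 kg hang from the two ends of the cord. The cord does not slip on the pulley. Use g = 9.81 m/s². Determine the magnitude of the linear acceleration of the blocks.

a ≈ 4.46 m/s²

I = ½MR² = (1/2)(4.88)(0.229)² = 0.1280 kg·m².
Heavier block: m₁g − T₁ = m₁a. Lighter block: T₂ − m₂g = m₂a.
Pulley: (T₁ − T₂)R = Iα = I(a/R), so T₁ − T₂ = (I/R²)a = (1/2)M_p a = 2.440·a.
Adding the three: (m₁ − m₂)g = (m₁ + m₂ + 2.440)a, so a = (5.42 − 1.27)(9.81)/(5.42 + 1.27 + 2.440) = 4.459 m/s².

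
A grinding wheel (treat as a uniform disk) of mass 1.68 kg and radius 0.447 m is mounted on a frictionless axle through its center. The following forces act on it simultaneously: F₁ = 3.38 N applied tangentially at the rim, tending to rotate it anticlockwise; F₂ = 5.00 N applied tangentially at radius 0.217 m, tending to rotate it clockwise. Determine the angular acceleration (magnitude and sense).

I = ½MR² = (1/2)(1.68)(0.447)² = 0.1678 kg·m².
Taking anticlockwise as positive: τ₁ = +(3.38)(0.447) = +1.511 N·m; τ₂ = −(5.00)(0.217) = −1.085 N·m.
Net torque τ = 0.4259 N·m.
α = τ/I = 0.4259/0.1678 = 2.537 rad/s².

α ≈ 2.54 rad/s², anticlockwise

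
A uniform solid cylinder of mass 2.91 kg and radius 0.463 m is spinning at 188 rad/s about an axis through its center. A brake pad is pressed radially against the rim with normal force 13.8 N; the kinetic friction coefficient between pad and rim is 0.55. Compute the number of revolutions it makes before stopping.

I = ½MR² = (1/2)(2.91)(0.463)² = 0.3119 kg·m².
Friction force f = μN = (0.55)(13.8) = 7.590 N at the rim; torque magnitude τ = fR = 3.514 N·m, opposing ω.
|α| = τ/I = 3.514/0.3119 = 11.27 rad/s² (deceleration).
ω² = ω₀² − 2|α|θ with ω = 0 ⇒ θ = ω₀²/(2|α|) = 1569 rad = 249.6 rev.

≈ 250 revolutions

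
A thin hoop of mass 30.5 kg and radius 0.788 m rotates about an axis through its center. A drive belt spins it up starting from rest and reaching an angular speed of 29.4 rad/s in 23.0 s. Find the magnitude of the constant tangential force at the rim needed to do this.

F ≈ 30.7 N

I = MR² = (30.5)(0.788)² = 18.94 kg·m².
α = Δω/Δt = (29.4 − 0)/23.0 = 1.278 rad/s².
The required torque is τ = Iα = (18.94)(1.278) = 24.21 N·m.
A tangential force at the rim gives τ = FR, so F = τ/R = 24.21/0.788 = 30.72 N.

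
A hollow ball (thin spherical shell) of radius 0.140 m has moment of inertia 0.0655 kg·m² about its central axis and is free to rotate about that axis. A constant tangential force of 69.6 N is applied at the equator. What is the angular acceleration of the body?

τ = F R = (69.6)(0.140) = 9.744 N·m.
From τ = Iα: α = 9.744/0.06550 = 148.8 rad/s².

α ≈ 149 rad/s²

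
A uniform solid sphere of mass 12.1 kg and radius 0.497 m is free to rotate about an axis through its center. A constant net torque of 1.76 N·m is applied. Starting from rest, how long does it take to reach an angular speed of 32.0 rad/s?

I = (2/5)MR² = (2/5)(12.1)(0.497)² = 1.196 kg·m².
α = τ/I = 1.76/1.196 = 1.472 rad/s².
ω = αt ⇒ t = ω/α = 32.0/1.472 = 21.74 s.

t ≈ 21.7 s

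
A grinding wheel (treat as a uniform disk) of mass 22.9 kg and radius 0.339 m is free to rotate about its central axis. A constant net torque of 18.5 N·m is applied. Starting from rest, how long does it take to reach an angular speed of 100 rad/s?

t ≈ 7.11 s

I = ½MR² = (1/2)(22.9)(0.339)² = 1.316 kg·m².
α = τ/I = 18.5/1.316 = 14.06 rad/s².
ω = αt ⇒ t = ω/α = 100/14.06 = 7.113 s.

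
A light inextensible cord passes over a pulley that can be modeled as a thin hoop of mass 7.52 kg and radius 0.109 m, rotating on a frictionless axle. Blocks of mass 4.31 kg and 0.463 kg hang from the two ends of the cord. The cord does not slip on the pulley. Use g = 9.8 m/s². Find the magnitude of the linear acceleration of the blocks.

a ≈ 3.07 m/s²

I = MR² = (7.52)(0.109)² = 0.08935 kg·m².
Heavier block: m₁g − T₁ = m₁a. Lighter block: T₂ − m₂g = m₂a.
Pulley: (T₁ − T₂)R = Iα = I(a/R), so T₁ − T₂ = (I/R²)a = 1·M_p a = 7.520·a.
Adding the three: (m₁ − m₂)g = (m₁ + m₂ + 7.520)a, so a = (4.31 − 0.463)(9.8)/(4.31 + 0.463 + 7.520) = 3.067 m/s².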